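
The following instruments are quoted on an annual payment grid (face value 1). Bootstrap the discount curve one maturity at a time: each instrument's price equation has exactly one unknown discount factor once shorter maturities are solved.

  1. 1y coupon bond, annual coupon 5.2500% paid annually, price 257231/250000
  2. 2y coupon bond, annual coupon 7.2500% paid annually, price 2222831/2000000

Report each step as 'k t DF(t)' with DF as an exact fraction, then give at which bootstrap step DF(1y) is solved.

1 1 611/625
2 2 4851/5000
DF(1y) is solved at step 1

step 1 [1y] bond c/1=21/400: DF=(257231/250000 − 21/400·(0))/(1+21/400) = 611/625 ≈ 0.977600
step 2 [2y] bond c/1=29/400: DF=(2222831/2000000 − 29/400·(0.977600))/(1+29/400) = 4851/5000 ≈ 0.970200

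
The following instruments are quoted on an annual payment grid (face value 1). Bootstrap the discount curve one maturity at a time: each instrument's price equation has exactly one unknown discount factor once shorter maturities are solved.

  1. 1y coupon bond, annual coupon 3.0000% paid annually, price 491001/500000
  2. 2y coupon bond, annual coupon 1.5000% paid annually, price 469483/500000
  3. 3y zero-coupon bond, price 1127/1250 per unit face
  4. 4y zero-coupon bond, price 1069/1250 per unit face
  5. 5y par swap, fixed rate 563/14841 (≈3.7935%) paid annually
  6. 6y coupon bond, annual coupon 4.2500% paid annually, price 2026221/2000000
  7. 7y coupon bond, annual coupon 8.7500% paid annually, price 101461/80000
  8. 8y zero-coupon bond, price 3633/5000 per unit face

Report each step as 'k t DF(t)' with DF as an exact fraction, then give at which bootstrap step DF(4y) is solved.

1 1 4767/5000
2 2 911/1000
3 3 1127/1250
4 4 1069/1250
5 5 8311/10000
6 6 7903/10000
7 7 1861/2500
8 8 3633/5000
DF(4y) is solved at step 4

step 1 [1y] bond c/1=3/100: DF=(491001/500000 − 3/100·(0))/(1+3/100) = 4767/5000 ≈ 0.953400
step 2 [2y] bond c/1=3/200: DF=(469483/500000 − 3/200·(0.953400))/(1+3/200) = 911/1000 ≈ 0.911000
step 3 [3y] zero: DF = P = 1127/1250 ≈ 0.901600
step 4 [4y] zero: DF = P = 1069/1250 ≈ 0.855200
step 5 [5y] swap r/1=563/14841: DF=(1 − 563/14841·(0.953400+0.911000+0.901600+0.855200))/(1+563/14841) = 8311/10000 ≈ 0.831100
step 6 [6y] bond c/1=17/400: DF=(2026221/2000000 − 17/400·(0.953400+0.911000+0.901600+0.855200+0.831100))/(1+17/400) = 7903/10000 ≈ 0.790300
step 7 [7y] bond c/1=7/80: DF=(101461/80000 − 7/80·(0.953400+0.911000+0.901600+0.855200+0.831100+0.790300))/(1+7/80) = 1861/2500 ≈ 0.744400
step 8 [8y] zero: DF = P = 3633/5000 ≈ 0.726600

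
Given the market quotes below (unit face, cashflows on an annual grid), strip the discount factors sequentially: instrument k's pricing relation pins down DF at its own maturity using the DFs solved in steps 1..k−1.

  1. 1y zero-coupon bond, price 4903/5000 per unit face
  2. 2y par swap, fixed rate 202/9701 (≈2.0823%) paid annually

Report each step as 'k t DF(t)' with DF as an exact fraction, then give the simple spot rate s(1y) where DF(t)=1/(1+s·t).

step 1 [1y] zero: DF = P = 4903/5000 ≈ 0.980600
step 2 [2y] swap r/1=202/9701: DF=(1 − 202/9701·(0.980600))/(1+202/9701) = 2399/2500 ≈ 0.959600

1 1 4903/5000
2 2 2399/2500
s(1y) = (1/(4903/5000) − 1)/(1) = 97/4903 ≈ 1.9784%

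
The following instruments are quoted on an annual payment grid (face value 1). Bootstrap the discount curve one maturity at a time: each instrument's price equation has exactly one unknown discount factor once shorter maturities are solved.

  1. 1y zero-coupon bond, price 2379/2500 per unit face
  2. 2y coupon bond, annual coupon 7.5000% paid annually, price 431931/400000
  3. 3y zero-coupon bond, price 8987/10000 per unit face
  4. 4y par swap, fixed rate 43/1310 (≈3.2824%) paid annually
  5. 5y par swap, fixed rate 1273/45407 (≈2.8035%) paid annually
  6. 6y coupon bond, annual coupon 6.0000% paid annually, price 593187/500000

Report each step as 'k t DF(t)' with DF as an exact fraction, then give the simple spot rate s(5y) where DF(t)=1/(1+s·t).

1 1 2379/2500
2 2 9381/10000
3 3 8987/10000
4 4 2199/2500
5 5 8727/10000
6 6 4311/5000
s(5y) = (1/(8727/10000) − 1)/(5) = 1273/43635 ≈ 2.9174%

step 1 [1y] zero: DF = P = 2379/2500 ≈ 0.951600
step 2 [2y] bond c/1=3/40: DF=(431931/400000 − 3/40·(0.951600))/(1+3/40) = 9381/10000 ≈ 0.938100
step 3 [3y] zero: DF = P = 8987/10000 ≈ 0.898700
step 4 [4y] swap r/1=43/1310: DF=(1 − 43/1310·(0.951600+0.938100+0.898700))/(1+43/1310) = 2199/2500 ≈ 0.879600
step 5 [5y] swap r/1=1273/45407: DF=(1 − 1273/45407·(0.951600+0.938100+0.898700+0.879600))/(1+1273/45407) = 8727/10000 ≈ 0.872700
step 6 [6y] bond c/1=3/50: DF=(593187/500000 − 3/50·(0.951600+0.938100+0.898700+0.879600+0.872700))/(1+3/50) = 4311/5000 ≈ 0.862200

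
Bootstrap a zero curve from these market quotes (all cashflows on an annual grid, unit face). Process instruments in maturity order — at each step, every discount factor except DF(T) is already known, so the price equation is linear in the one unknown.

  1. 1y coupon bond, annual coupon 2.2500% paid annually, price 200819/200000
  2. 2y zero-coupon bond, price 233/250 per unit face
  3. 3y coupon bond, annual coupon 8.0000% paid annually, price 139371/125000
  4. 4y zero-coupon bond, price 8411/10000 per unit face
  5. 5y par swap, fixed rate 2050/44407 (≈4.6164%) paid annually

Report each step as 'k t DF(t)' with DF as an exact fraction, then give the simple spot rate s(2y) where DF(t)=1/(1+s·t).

step 1 [1y] bond c/1=9/400: DF=(200819/200000 − 9/400·(0))/(1+9/400) = 491/500 ≈ 0.982000
step 2 [2y] zero: DF = P = 233/250 ≈ 0.932000
step 3 [3y] bond c/1=2/25: DF=(139371/125000 − 2/25·(0.982000+0.932000))/(1+2/25) = 4453/5000 ≈ 0.890600
step 4 [4y] zero: DF = P = 8411/10000 ≈ 0.841100
step 5 [5y] swap r/1=2050/44407: DF=(1 − 2050/44407·(0.982000+0.932000+0.890600+0.841100))/(1+2050/44407) = 159/200 ≈ 0.795000

1 1 491/500
2 2 233/250
3 3 4453/5000
4 4 8411/10000
5 5 159/200
s(2y) = (1/(233/250) − 1)/(2) = 17/466 ≈ 3.6481%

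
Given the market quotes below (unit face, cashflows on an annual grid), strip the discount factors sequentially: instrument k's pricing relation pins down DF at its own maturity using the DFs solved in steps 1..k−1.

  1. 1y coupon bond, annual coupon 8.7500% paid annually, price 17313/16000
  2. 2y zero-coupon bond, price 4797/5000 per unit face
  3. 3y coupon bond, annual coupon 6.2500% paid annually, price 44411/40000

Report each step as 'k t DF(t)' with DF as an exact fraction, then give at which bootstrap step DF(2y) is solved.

step 1 [1y] bond c/1=7/80: DF=(17313/16000 − 7/80·(0))/(1+7/80) = 199/200 ≈ 0.995000
step 2 [2y] zero: DF = P = 4797/5000 ≈ 0.959400
step 3 [3y] bond c/1=1/16: DF=(44411/40000 − 1/16·(0.995000+0.959400))/(1+1/16) = 93/100 ≈ 0.930000

1 1 199/200
2 2 4797/5000
3 3 93/100
DF(2y) is solved at step 2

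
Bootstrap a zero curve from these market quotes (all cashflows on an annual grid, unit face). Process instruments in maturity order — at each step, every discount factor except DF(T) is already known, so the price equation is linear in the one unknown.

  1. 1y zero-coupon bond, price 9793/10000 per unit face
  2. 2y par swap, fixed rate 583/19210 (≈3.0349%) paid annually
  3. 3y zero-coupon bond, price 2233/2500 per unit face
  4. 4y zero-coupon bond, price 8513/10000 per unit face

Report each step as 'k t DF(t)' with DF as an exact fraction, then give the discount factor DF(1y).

step 1 [1y] zero: DF = P = 9793/10000 ≈ 0.979300
step 2 [2y] swap r/1=583/19210: DF=(1 − 583/19210·(0.979300))/(1+583/19210) = 9417/10000 ≈ 0.941700
step 3 [3y] zero: DF = P = 2233/2500 ≈ 0.893200
step 4 [4y] zero: DF = P = 8513/10000 ≈ 0.851300

1 1 9793/10000
2 2 9417/10000
3 3 2233/2500
4 4 8513/10000
DF(1y) = 9793/10000 ≈ 0.979300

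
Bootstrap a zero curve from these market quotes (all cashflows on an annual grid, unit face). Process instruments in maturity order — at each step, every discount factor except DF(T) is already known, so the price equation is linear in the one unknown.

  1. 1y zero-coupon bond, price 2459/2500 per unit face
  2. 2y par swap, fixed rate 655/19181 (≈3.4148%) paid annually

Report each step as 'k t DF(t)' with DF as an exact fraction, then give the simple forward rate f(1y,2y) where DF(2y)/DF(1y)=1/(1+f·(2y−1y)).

1 1 2459/2500
2 2 1869/2000
f(1y,2y) = ((2459/2500)/(1869/2000) − 1)/(1) = 491/9345 ≈ 5.2541%

step 1 [1y] zero: DF = P = 2459/2500 ≈ 0.983600
step 2 [2y] swap r/1=655/19181: DF=(1 − 655/19181·(0.983600))/(1+655/19181) = 1869/2000 ≈ 0.934500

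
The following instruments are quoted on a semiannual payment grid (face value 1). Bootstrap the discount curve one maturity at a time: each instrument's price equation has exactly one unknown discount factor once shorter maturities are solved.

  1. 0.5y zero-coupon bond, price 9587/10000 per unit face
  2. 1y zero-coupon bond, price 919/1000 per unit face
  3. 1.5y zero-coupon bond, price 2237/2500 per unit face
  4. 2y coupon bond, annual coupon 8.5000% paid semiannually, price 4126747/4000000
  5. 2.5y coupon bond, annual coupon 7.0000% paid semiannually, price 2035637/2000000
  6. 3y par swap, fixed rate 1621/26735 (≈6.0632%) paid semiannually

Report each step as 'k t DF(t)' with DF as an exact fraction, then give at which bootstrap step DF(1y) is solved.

step 1 [0.5y] zero: DF = P = 9587/10000 ≈ 0.958700
step 2 [1y] zero: DF = P = 919/1000 ≈ 0.919000
step 3 [1.5y] zero: DF = P = 2237/2500 ≈ 0.894800
step 4 [2y] bond c/2=17/400: DF=(4126747/4000000 − 17/400·(0.958700+0.919000+0.894800))/(1+17/400) = 4383/5000 ≈ 0.876600
step 5 [2.5y] bond c/2=7/200: DF=(2035637/2000000 − 7/200·(0.958700+0.919000+0.894800+0.876600))/(1+7/200) = 43/50 ≈ 0.860000
step 6 [3y] swap r/2=1621/53470: DF=(1 − 1621/53470·(0.958700+0.919000+0.894800+0.876600+0.860000))/(1+1621/53470) = 8379/10000 ≈ 0.837900

1 1/2 9587/10000
2 1 919/1000
3 3/2 2237/2500
4 2 4383/5000
5 5/2 43/50
6 3 8379/10000
DF(1y) is solved at step 2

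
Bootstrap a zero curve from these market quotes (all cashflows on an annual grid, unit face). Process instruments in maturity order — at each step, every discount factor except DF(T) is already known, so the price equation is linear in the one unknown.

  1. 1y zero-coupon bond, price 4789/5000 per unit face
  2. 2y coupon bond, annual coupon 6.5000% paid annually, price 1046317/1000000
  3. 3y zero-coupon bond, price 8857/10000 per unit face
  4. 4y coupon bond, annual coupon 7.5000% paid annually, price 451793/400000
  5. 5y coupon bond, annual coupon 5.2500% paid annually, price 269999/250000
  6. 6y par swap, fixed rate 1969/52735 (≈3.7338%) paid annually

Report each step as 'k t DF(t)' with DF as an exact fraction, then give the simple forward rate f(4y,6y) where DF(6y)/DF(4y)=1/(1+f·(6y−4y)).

1 1 4789/5000
2 2 231/250
3 3 8857/10000
4 4 536/625
5 5 8453/10000
6 6 8031/10000
f(4y,6y) = ((536/625)/(8031/10000) − 1)/(2) = 545/16062 ≈ 3.3931%

step 1 [1y] zero: DF = P = 4789/5000 ≈ 0.957800
step 2 [2y] bond c/1=13/200: DF=(1046317/1000000 − 13/200·(0.957800))/(1+13/200) = 231/250 ≈ 0.924000
step 3 [3y] zero: DF = P = 8857/10000 ≈ 0.885700
step 4 [4y] bond c/1=3/40: DF=(451793/400000 − 3/40·(0.957800+0.924000+0.885700))/(1+3/40) = 536/625 ≈ 0.857600
step 5 [5y] bond c/1=21/400: DF=(269999/250000 − 21/400·(0.957800+0.924000+0.885700+0.857600))/(1+21/400) = 8453/10000 ≈ 0.845300
step 6 [6y] swap r/1=1969/52735: DF=(1 − 1969/52735·(0.957800+0.924000+0.885700+0.857600+0.845300))/(1+1969/52735) = 8031/10000 ≈ 0.803100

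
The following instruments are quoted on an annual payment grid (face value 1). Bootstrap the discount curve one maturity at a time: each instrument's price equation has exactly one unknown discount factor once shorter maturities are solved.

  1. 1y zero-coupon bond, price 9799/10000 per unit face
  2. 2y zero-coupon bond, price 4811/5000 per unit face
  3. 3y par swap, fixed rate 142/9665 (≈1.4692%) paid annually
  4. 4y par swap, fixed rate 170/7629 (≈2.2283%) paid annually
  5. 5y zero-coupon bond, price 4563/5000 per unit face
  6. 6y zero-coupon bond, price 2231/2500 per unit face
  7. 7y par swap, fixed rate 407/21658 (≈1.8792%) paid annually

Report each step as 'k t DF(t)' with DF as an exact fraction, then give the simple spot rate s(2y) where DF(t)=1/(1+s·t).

1 1 9799/10000
2 2 4811/5000
3 3 4787/5000
4 4 183/200
5 5 4563/5000
6 6 2231/2500
7 7 8779/10000
s(2y) = (1/(4811/5000) − 1)/(2) = 189/9622 ≈ 1.9642%

step 1 [1y] zero: DF = P = 9799/10000 ≈ 0.979900
step 2 [2y] zero: DF = P = 4811/5000 ≈ 0.962200
step 3 [3y] swap r/1=142/9665: DF=(1 − 142/9665·(0.979900+0.962200))/(1+142/9665) = 4787/5000 ≈ 0.957400
step 4 [4y] swap r/1=170/7629: DF=(1 − 170/7629·(0.979900+0.962200+0.957400))/(1+170/7629) = 183/200 ≈ 0.915000
step 5 [5y] zero: DF = P = 4563/5000 ≈ 0.912600
step 6 [6y] zero: DF = P = 2231/2500 ≈ 0.892400
step 7 [7y] swap r/1=407/21658: DF=(1 − 407/21658·(0.979900+0.962200+0.957400+0.915000+0.912600+0.892400))/(1+407/21658) = 8779/10000 ≈ 0.877900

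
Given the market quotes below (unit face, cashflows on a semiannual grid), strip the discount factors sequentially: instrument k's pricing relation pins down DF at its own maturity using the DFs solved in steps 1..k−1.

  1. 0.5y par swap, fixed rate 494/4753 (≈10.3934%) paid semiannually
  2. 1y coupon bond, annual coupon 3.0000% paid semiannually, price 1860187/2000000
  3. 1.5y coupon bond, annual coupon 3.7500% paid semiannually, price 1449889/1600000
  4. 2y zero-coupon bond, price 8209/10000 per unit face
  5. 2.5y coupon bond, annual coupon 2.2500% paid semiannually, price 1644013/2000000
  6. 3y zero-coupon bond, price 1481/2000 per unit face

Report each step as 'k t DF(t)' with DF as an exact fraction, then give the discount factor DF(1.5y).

step 1 [0.5y] swap r/2=247/4753: DF=(1 − 247/4753·(0))/(1+247/4753) = 4753/5000 ≈ 0.950600
step 2 [1y] bond c/2=3/200: DF=(1860187/2000000 − 3/200·(0.950600))/(1+3/200) = 9023/10000 ≈ 0.902300
step 3 [1.5y] bond c/2=3/160: DF=(1449889/1600000 − 3/160·(0.950600+0.902300))/(1+3/160) = 4277/5000 ≈ 0.855400
step 4 [2y] zero: DF = P = 8209/10000 ≈ 0.820900
step 5 [2.5y] bond c/2=9/800: DF=(1644013/2000000 − 9/800·(0.950600+0.902300+0.855400+0.820900))/(1+9/800) = 967/1250 ≈ 0.773600
step 6 [3y] zero: DF = P = 1481/2000 ≈ 0.740500

1 1/2 4753/5000
2 1 9023/10000
3 3/2 4277/5000
4 2 8209/10000
5 5/2 967/1250
6 3 1481/2000
DF(1.5y) = 4277/5000 ≈ 0.855400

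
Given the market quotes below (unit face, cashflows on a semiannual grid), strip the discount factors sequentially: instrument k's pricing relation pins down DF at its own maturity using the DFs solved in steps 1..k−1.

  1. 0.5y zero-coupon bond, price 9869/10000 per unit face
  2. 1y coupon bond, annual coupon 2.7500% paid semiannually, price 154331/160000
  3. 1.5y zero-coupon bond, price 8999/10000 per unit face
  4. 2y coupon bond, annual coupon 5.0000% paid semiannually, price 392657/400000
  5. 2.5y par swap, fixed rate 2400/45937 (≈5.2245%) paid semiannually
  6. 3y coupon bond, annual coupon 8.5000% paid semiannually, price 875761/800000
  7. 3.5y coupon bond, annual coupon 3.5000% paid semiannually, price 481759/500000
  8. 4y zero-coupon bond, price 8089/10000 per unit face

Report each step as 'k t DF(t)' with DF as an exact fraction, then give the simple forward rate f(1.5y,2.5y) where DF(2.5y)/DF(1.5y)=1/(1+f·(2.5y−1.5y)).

step 1 [0.5y] zero: DF = P = 9869/10000 ≈ 0.986900
step 2 [1y] bond c/2=11/800: DF=(154331/160000 − 11/800·(0.986900))/(1+11/800) = 9381/10000 ≈ 0.938100
step 3 [1.5y] zero: DF = P = 8999/10000 ≈ 0.899900
step 4 [2y] bond c/2=1/40: DF=(392657/400000 − 1/40·(0.986900+0.938100+0.899900))/(1+1/40) = 1111/1250 ≈ 0.888800
step 5 [2.5y] swap r/2=1200/45937: DF=(1 − 1200/45937·(0.986900+0.938100+0.899900+0.888800))/(1+1200/45937) = 22/25 ≈ 0.880000
step 6 [3y] bond c/2=17/400: DF=(875761/800000 − 17/400·(0.986900+0.938100+0.899900+0.888800+0.880000))/(1+17/400) = 2157/2500 ≈ 0.862800
step 7 [3.5y] bond c/2=7/400: DF=(481759/500000 − 7/400·(0.986900+0.938100+0.899900+0.888800+0.880000+0.862800))/(1+7/400) = 8531/10000 ≈ 0.853100
step 8 [4y] zero: DF = P = 8089/10000 ≈ 0.808900

1 1/2 9869/10000
2 1 9381/10000
3 3/2 8999/10000
4 2 1111/1250
5 5/2 22/25
6 3 2157/2500
7 7/2 8531/10000
8 4 8089/10000
f(1.5y,2.5y) = ((8999/10000)/(22/25) − 1)/(1) = 199/8800 ≈ 2.2614%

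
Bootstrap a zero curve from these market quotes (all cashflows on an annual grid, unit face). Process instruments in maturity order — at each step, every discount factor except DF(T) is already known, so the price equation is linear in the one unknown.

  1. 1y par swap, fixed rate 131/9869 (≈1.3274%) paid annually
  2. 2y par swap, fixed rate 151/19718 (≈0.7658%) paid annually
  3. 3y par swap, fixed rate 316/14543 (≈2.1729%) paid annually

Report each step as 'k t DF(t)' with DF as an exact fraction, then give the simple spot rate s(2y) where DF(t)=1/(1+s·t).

step 1 [1y] swap r/1=131/9869: DF=(1 − 131/9869·(0))/(1+131/9869) = 9869/10000 ≈ 0.986900
step 2 [2y] swap r/1=151/19718: DF=(1 − 151/19718·(0.986900))/(1+151/19718) = 9849/10000 ≈ 0.984900
step 3 [3y] swap r/1=316/14543: DF=(1 − 316/14543·(0.986900+0.984900))/(1+316/14543) = 1171/1250 ≈ 0.936800

1 1 9869/10000
2 2 9849/10000
3 3 1171/1250
s(2y) = (1/(9849/10000) − 1)/(2) = 151/19698 ≈ 0.7666%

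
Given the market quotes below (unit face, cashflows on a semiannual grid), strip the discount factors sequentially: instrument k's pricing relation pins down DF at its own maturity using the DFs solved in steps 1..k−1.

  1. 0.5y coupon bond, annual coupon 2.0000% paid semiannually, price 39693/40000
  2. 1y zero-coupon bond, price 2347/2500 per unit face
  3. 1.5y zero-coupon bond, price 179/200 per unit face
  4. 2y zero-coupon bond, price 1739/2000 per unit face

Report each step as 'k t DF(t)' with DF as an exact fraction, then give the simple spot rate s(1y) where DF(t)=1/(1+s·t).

1 1/2 393/400
2 1 2347/2500
3 3/2 179/200
4 2 1739/2000
s(1y) = (1/(2347/2500) − 1)/(1) = 153/2347 ≈ 6.5190%

step 1 [0.5y] bond c/2=1/100: DF=(39693/40000 − 1/100·(0))/(1+1/100) = 393/400 ≈ 0.982500
step 2 [1y] zero: DF = P = 2347/2500 ≈ 0.938800
step 3 [1.5y] zero: DF = P = 179/200 ≈ 0.895000
step 4 [2y] zero: DF = P = 1739/2000 ≈ 0.869500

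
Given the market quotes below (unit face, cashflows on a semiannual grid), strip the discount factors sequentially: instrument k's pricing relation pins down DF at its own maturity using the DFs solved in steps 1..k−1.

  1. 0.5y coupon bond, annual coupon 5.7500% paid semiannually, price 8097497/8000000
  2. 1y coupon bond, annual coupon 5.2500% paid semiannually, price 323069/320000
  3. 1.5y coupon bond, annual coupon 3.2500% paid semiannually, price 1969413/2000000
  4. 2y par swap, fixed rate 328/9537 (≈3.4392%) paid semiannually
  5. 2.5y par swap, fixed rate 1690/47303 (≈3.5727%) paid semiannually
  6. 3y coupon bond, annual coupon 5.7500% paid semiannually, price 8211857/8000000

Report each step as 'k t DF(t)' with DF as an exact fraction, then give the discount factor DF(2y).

1 1/2 9839/10000
2 1 4793/5000
3 3/2 9379/10000
4 2 584/625
5 5/2 1831/2000
6 3 541/625
DF(2y) = 584/625 ≈ 0.934400

step 1 [0.5y] bond c/2=23/800: DF=(8097497/8000000 − 23/800·(0))/(1+23/800) = 9839/10000 ≈ 0.983900
step 2 [1y] bond c/2=21/800: DF=(323069/320000 − 21/800·(0.983900))/(1+21/800) = 4793/5000 ≈ 0.958600
step 3 [1.5y] bond c/2=13/800: DF=(1969413/2000000 − 13/800·(0.983900+0.958600))/(1+13/800) = 9379/10000 ≈ 0.937900
step 4 [2y] swap r/2=164/9537: DF=(1 − 164/9537·(0.983900+0.958600+0.937900))/(1+164/9537) = 584/625 ≈ 0.934400
step 5 [2.5y] swap r/2=845/47303: DF=(1 − 845/47303·(0.983900+0.958600+0.937900+0.934400))/(1+845/47303) = 1831/2000 ≈ 0.915500
step 6 [3y] bond c/2=23/800: DF=(8211857/8000000 − 23/800·(0.983900+0.958600+0.937900+0.934400+0.915500))/(1+23/800) = 541/625 ≈ 0.865600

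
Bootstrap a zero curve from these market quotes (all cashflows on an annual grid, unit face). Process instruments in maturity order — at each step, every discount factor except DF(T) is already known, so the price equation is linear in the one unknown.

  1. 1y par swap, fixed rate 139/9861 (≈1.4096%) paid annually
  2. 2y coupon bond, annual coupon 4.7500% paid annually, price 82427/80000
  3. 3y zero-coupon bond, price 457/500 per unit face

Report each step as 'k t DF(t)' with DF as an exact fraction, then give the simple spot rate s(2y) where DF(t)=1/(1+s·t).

1 1 9861/10000
2 2 9389/10000
3 3 457/500
s(2y) = (1/(9389/10000) − 1)/(2) = 611/18778 ≈ 3.2538%

step 1 [1y] swap r/1=139/9861: DF=(1 − 139/9861·(0))/(1+139/9861) = 9861/10000 ≈ 0.986100
step 2 [2y] bond c/1=19/400: DF=(82427/80000 − 19/400·(0.986100))/(1+19/400) = 9389/10000 ≈ 0.938900
step 3 [3y] zero: DF = P = 457/500 ≈ 0.914000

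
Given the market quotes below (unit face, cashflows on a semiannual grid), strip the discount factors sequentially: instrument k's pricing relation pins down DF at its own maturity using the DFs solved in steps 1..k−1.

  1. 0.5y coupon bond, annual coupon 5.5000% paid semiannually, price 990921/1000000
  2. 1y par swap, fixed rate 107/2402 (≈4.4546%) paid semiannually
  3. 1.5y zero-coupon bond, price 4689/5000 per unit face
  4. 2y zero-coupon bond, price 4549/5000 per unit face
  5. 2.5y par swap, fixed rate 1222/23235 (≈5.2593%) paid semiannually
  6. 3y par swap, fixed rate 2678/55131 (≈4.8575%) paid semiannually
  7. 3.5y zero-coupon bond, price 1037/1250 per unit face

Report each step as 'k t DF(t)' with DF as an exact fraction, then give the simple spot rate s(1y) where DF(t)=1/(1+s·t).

1 1/2 2411/2500
2 1 2393/2500
3 3/2 4689/5000
4 2 4549/5000
5 5/2 4389/5000
6 3 8661/10000
7 7/2 1037/1250
s(1y) = (1/(2393/2500) − 1)/(1) = 107/2393 ≈ 4.4714%

step 1 [0.5y] bond c/2=11/400: DF=(990921/1000000 − 11/400·(0))/(1+11/400) = 2411/2500 ≈ 0.964400
step 2 [1y] swap r/2=107/4804: DF=(1 − 107/4804·(0.964400))/(1+107/4804) = 2393/2500 ≈ 0.957200
step 3 [1.5y] zero: DF = P = 4689/5000 ≈ 0.937800
step 4 [2y] zero: DF = P = 4549/5000 ≈ 0.909800
step 5 [2.5y] swap r/2=611/23235: DF=(1 − 611/23235·(0.964400+0.957200+0.937800+0.909800))/(1+611/23235) = 4389/5000 ≈ 0.877800
step 6 [3y] swap r/2=1339/55131: DF=(1 − 1339/55131·(0.964400+0.957200+0.937800+0.909800+0.877800))/(1+1339/55131) = 8661/10000 ≈ 0.866100
step 7 [3.5y] zero: DF = P = 1037/1250 ≈ 0.829600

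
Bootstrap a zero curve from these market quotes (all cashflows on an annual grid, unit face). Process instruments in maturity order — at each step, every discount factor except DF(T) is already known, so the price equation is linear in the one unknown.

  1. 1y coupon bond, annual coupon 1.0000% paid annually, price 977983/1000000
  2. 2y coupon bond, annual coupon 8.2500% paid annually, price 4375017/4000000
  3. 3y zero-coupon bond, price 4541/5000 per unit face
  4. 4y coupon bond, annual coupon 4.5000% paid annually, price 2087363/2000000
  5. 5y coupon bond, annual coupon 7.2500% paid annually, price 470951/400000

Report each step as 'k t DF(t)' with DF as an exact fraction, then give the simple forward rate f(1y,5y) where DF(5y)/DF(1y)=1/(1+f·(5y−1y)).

1 1 9683/10000
2 2 4683/5000
3 3 4541/5000
4 4 1097/1250
5 5 8483/10000
f(1y,5y) = ((9683/10000)/(8483/10000) − 1)/(4) = 300/8483 ≈ 3.5365%

step 1 [1y] bond c/1=1/100: DF=(977983/1000000 − 1/100·(0))/(1+1/100) = 9683/10000 ≈ 0.968300
step 2 [2y] bond c/1=33/400: DF=(4375017/4000000 − 33/400·(0.968300))/(1+33/400) = 4683/5000 ≈ 0.936600
step 3 [3y] zero: DF = P = 4541/5000 ≈ 0.908200
step 4 [4y] bond c/1=9/200: DF=(2087363/2000000 − 9/200·(0.968300+0.936600+0.908200))/(1+9/200) = 1097/1250 ≈ 0.877600
step 5 [5y] bond c/1=29/400: DF=(470951/400000 − 29/400·(0.968300+0.936600+0.908200+0.877600))/(1+29/400) = 8483/10000 ≈ 0.848300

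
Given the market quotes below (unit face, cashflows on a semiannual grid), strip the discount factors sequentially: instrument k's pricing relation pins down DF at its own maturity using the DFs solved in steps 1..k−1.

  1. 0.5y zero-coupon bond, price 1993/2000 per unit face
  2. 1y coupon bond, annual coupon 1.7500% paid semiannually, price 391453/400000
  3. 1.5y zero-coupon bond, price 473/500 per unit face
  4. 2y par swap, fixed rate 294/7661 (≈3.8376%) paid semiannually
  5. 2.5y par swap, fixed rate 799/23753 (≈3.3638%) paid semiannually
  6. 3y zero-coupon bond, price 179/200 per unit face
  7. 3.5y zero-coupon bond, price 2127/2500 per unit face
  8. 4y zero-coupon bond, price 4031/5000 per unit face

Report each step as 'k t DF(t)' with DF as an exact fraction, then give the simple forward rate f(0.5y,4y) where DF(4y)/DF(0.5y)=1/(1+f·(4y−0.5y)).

1 1/2 1993/2000
2 1 1923/2000
3 3/2 473/500
4 2 1853/2000
5 5/2 9201/10000
6 3 179/200
7 7/2 2127/2500
8 4 4031/5000
f(0.5y,4y) = ((1993/2000)/(4031/5000) − 1)/(7/2) = 1903/28217 ≈ 6.7442%

step 1 [0.5y] zero: DF = P = 1993/2000 ≈ 0.996500
step 2 [1y] bond c/2=7/800: DF=(391453/400000 − 7/800·(0.996500))/(1+7/800) = 1923/2000 ≈ 0.961500
step 3 [1.5y] zero: DF = P = 473/500 ≈ 0.946000
step 4 [2y] swap r/2=147/7661: DF=(1 − 147/7661·(0.996500+0.961500+0.946000))/(1+147/7661) = 1853/2000 ≈ 0.926500
step 5 [2.5y] swap r/2=799/47506: DF=(1 − 799/47506·(0.996500+0.961500+0.946000+0.926500))/(1+799/47506) = 9201/10000 ≈ 0.920100
step 6 [3y] zero: DF = P = 179/200 ≈ 0.895000
step 7 [3.5y] zero: DF = P = 2127/2500 ≈ 0.850800
step 8 [4y] zero: DF = P = 4031/5000 ≈ 0.806200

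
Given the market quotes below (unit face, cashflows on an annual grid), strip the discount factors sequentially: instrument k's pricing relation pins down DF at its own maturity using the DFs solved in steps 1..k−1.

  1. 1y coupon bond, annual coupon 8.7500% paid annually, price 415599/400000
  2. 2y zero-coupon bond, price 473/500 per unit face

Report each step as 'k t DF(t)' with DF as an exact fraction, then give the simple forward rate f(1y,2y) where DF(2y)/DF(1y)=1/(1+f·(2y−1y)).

step 1 [1y] bond c/1=7/80: DF=(415599/400000 − 7/80·(0))/(1+7/80) = 4777/5000 ≈ 0.955400
step 2 [2y] zero: DF = P = 473/500 ≈ 0.946000

1 1 4777/5000
2 2 473/500
f(1y,2y) = ((4777/5000)/(473/500) − 1)/(1) = 47/4730 ≈ 0.9937%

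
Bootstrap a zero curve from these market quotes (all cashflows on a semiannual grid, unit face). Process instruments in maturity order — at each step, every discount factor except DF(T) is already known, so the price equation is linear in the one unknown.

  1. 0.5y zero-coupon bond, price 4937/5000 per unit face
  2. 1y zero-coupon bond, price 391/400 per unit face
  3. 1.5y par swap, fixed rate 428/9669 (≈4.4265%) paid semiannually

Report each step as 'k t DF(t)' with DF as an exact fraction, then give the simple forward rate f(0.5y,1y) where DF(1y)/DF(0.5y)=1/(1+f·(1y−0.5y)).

1 1/2 4937/5000
2 1 391/400
3 3/2 4679/5000
f(0.5y,1y) = ((4937/5000)/(391/400) − 1)/(1/2) = 198/9775 ≈ 2.0256%

step 1 [0.5y] zero: DF = P = 4937/5000 ≈ 0.987400
step 2 [1y] zero: DF = P = 391/400 ≈ 0.977500
step 3 [1.5y] swap r/2=214/9669: DF=(1 − 214/9669·(0.987400+0.977500))/(1+214/9669) = 4679/5000 ≈ 0.935800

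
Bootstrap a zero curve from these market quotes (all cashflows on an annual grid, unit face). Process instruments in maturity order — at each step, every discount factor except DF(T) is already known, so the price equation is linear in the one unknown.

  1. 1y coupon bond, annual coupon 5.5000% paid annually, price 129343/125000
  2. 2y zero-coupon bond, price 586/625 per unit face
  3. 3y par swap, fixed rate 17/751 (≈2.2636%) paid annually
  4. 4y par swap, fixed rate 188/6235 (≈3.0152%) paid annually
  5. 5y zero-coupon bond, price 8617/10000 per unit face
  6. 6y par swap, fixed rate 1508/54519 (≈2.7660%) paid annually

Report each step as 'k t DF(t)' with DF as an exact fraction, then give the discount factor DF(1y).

step 1 [1y] bond c/1=11/200: DF=(129343/125000 − 11/200·(0))/(1+11/200) = 613/625 ≈ 0.980800
step 2 [2y] zero: DF = P = 586/625 ≈ 0.937600
step 3 [3y] swap r/1=17/751: DF=(1 − 17/751·(0.980800+0.937600))/(1+17/751) = 4677/5000 ≈ 0.935400
step 4 [4y] swap r/1=188/6235: DF=(1 − 188/6235·(0.980800+0.937600+0.935400))/(1+188/6235) = 1109/1250 ≈ 0.887200
step 5 [5y] zero: DF = P = 8617/10000 ≈ 0.861700
step 6 [6y] swap r/1=1508/54519: DF=(1 − 1508/54519·(0.980800+0.937600+0.935400+0.887200+0.861700))/(1+1508/54519) = 2123/2500 ≈ 0.849200

1 1 613/625
2 2 586/625
3 3 4677/5000
4 4 1109/1250
5 5 8617/10000
6 6 2123/2500
DF(1y) = 613/625 ≈ 0.980800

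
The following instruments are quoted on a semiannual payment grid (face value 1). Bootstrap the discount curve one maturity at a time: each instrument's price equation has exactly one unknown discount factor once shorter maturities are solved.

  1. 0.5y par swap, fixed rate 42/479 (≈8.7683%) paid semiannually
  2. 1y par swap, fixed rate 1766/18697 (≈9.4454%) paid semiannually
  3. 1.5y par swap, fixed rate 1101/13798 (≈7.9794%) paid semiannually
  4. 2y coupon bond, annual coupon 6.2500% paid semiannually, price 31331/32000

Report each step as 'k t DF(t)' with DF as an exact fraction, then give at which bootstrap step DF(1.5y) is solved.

1 1/2 479/500
2 1 9117/10000
3 3/2 8899/10000
4 2 4329/5000
DF(1.5y) is solved at step 3

step 1 [0.5y] swap r/2=21/479: DF=(1 − 21/479·(0))/(1+21/479) = 479/500 ≈ 0.958000
step 2 [1y] swap r/2=883/18697: DF=(1 − 883/18697·(0.958000))/(1+883/18697) = 9117/10000 ≈ 0.911700
step 3 [1.5y] swap r/2=1101/27596: DF=(1 − 1101/27596·(0.958000+0.911700))/(1+1101/27596) = 8899/10000 ≈ 0.889900
step 4 [2y] bond c/2=1/32: DF=(31331/32000 − 1/32·(0.958000+0.911700+0.889900))/(1+1/32) = 4329/5000 ≈ 0.865800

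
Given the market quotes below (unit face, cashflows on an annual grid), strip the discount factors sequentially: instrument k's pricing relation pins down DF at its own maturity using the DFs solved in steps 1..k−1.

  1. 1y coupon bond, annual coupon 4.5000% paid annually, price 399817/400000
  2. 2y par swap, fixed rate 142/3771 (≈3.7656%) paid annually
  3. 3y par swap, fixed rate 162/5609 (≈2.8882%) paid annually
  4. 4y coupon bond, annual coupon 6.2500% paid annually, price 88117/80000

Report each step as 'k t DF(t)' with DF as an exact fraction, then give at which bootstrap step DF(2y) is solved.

1 1 1913/2000
2 2 929/1000
3 3 919/1000
4 4 8717/10000
DF(2y) is solved at step 2

step 1 [1y] bond c/1=9/200: DF=(399817/400000 − 9/200·(0))/(1+9/200) = 1913/2000 ≈ 0.956500
step 2 [2y] swap r/1=142/3771: DF=(1 − 142/3771·(0.956500))/(1+142/3771) = 929/1000 ≈ 0.929000
step 3 [3y] swap r/1=162/5609: DF=(1 − 162/5609·(0.956500+0.929000))/(1+162/5609) = 919/1000 ≈ 0.919000
step 4 [4y] bond c/1=1/16: DF=(88117/80000 − 1/16·(0.956500+0.929000+0.919000))/(1+1/16) = 8717/10000 ≈ 0.871700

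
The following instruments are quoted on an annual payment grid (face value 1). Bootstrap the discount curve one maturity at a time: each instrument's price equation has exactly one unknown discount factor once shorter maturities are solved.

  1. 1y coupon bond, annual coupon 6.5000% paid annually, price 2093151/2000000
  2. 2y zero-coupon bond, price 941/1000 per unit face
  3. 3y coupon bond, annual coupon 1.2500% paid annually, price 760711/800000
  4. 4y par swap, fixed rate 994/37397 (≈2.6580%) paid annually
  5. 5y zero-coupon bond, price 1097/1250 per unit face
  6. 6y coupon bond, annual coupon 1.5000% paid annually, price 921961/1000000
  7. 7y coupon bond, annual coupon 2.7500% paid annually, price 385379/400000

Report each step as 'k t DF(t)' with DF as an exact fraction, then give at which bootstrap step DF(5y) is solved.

1 1 9827/10000
2 2 941/1000
3 3 4577/5000
4 4 4503/5000
5 5 1097/1250
6 6 8401/10000
7 7 1979/2500
DF(5y) is solved at step 5

step 1 [1y] bond c/1=13/200: DF=(2093151/2000000 − 13/200·(0))/(1+13/200) = 9827/10000 ≈ 0.982700
step 2 [2y] zero: DF = P = 941/1000 ≈ 0.941000
step 3 [3y] bond c/1=1/80: DF=(760711/800000 − 1/80·(0.982700+0.941000))/(1+1/80) = 4577/5000 ≈ 0.915400
step 4 [4y] swap r/1=994/37397: DF=(1 − 994/37397·(0.982700+0.941000+0.915400))/(1+994/37397) = 4503/5000 ≈ 0.900600
step 5 [5y] zero: DF = P = 1097/1250 ≈ 0.877600
step 6 [6y] bond c/1=3/200: DF=(921961/1000000 − 3/200·(0.982700+0.941000+0.915400+0.900600+0.877600))/(1+3/200) = 8401/10000 ≈ 0.840100
step 7 [7y] bond c/1=11/400: DF=(385379/400000 − 11/400·(0.982700+0.941000+0.915400+0.900600+0.877600+0.840100))/(1+11/400) = 1979/2500 ≈ 0.791600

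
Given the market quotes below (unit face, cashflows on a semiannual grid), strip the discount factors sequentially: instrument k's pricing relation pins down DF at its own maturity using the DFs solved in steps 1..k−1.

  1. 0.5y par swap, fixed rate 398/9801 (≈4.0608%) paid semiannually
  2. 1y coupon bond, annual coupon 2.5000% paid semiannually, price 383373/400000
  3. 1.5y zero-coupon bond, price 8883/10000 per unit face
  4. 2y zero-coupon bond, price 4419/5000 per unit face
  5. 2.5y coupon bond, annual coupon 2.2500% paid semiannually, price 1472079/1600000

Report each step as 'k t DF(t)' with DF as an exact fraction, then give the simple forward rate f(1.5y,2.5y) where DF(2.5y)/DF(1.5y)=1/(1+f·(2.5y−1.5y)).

step 1 [0.5y] swap r/2=199/9801: DF=(1 − 199/9801·(0))/(1+199/9801) = 9801/10000 ≈ 0.980100
step 2 [1y] bond c/2=1/80: DF=(383373/400000 − 1/80·(0.980100))/(1+1/80) = 1869/2000 ≈ 0.934500
step 3 [1.5y] zero: DF = P = 8883/10000 ≈ 0.888300
step 4 [2y] zero: DF = P = 4419/5000 ≈ 0.883800
step 5 [2.5y] bond c/2=9/800: DF=(1472079/1600000 − 9/800·(0.980100+0.934500+0.888300+0.883800))/(1+9/800) = 543/625 ≈ 0.868800

1 1/2 9801/10000
2 1 1869/2000
3 3/2 8883/10000
4 2 4419/5000
5 5/2 543/625
f(1.5y,2.5y) = ((8883/10000)/(543/625) − 1)/(1) = 65/2896 ≈ 2.2445%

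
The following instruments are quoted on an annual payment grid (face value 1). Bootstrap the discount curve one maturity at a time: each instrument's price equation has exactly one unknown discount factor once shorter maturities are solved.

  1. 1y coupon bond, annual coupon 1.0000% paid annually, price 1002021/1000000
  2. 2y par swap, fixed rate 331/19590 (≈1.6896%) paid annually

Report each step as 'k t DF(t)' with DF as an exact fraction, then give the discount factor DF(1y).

1 1 9921/10000
2 2 9669/10000
DF(1y) = 9921/10000 ≈ 0.992100

step 1 [1y] bond c/1=1/100: DF=(1002021/1000000 − 1/100·(0))/(1+1/100) = 9921/10000 ≈ 0.992100
step 2 [2y] swap r/1=331/19590: DF=(1 − 331/19590·(0.992100))/(1+331/19590) = 9669/10000 ≈ 0.966900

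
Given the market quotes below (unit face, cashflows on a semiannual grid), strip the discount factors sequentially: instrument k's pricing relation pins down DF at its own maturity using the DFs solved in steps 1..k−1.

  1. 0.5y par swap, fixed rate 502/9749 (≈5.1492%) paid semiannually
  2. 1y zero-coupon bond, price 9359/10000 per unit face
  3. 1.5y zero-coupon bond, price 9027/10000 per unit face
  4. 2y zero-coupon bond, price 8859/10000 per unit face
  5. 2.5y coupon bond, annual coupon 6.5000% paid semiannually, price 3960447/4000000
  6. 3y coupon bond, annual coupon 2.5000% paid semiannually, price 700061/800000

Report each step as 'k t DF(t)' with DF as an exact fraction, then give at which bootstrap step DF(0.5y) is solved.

1 1/2 9749/10000
2 1 9359/10000
3 3/2 9027/10000
4 2 8859/10000
5 5/2 337/400
6 3 4041/5000
DF(0.5y) is solved at step 1

step 1 [0.5y] swap r/2=251/9749: DF=(1 − 251/9749·(0))/(1+251/9749) = 9749/10000 ≈ 0.974900
step 2 [1y] zero: DF = P = 9359/10000 ≈ 0.935900
step 3 [1.5y] zero: DF = P = 9027/10000 ≈ 0.902700
step 4 [2y] zero: DF = P = 8859/10000 ≈ 0.885900
step 5 [2.5y] bond c/2=13/400: DF=(3960447/4000000 − 13/400·(0.974900+0.935900+0.902700+0.885900))/(1+13/400) = 337/400 ≈ 0.842500
step 6 [3y] bond c/2=1/80: DF=(700061/800000 − 1/80·(0.974900+0.935900+0.902700+0.885900+0.842500))/(1+1/80) = 4041/5000 ≈ 0.808200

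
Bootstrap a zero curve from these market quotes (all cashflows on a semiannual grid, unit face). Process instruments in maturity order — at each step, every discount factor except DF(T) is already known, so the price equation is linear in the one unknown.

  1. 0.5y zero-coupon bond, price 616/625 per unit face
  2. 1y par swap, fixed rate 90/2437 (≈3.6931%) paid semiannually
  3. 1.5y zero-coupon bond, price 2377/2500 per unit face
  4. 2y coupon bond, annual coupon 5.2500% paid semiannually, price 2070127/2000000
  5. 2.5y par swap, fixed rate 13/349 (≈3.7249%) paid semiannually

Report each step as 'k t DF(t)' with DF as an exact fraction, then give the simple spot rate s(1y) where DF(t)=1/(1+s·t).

1 1/2 616/625
2 1 241/250
3 3/2 2377/2500
4 2 584/625
5 5/2 2279/2500
s(1y) = (1/(241/250) − 1)/(1) = 9/241 ≈ 3.7344%

step 1 [0.5y] zero: DF = P = 616/625 ≈ 0.985600
step 2 [1y] swap r/2=45/2437: DF=(1 − 45/2437·(0.985600))/(1+45/2437) = 241/250 ≈ 0.964000
step 3 [1.5y] zero: DF = P = 2377/2500 ≈ 0.950800
step 4 [2y] bond c/2=21/800: DF=(2070127/2000000 − 21/800·(0.985600+0.964000+0.950800))/(1+21/800) = 584/625 ≈ 0.934400
step 5 [2.5y] swap r/2=13/698: DF=(1 − 13/698·(0.985600+0.964000+0.950800+0.934400))/(1+13/698) = 2279/2500 ≈ 0.911600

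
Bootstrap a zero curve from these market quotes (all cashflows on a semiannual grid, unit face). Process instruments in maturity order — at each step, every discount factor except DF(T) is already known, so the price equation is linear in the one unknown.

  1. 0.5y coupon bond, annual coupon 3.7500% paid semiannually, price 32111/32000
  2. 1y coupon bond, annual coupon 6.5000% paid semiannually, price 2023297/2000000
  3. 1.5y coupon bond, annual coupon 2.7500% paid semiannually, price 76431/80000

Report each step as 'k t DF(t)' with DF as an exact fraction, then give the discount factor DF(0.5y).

step 1 [0.5y] bond c/2=3/160: DF=(32111/32000 − 3/160·(0))/(1+3/160) = 197/200 ≈ 0.985000
step 2 [1y] bond c/2=13/400: DF=(2023297/2000000 − 13/400·(0.985000))/(1+13/400) = 593/625 ≈ 0.948800
step 3 [1.5y] bond c/2=11/800: DF=(76431/80000 − 11/800·(0.985000+0.948800))/(1+11/800) = 4581/5000 ≈ 0.916200

1 1/2 197/200
2 1 593/625
3 3/2 4581/5000
DF(0.5y) = 197/200 ≈ 0.985000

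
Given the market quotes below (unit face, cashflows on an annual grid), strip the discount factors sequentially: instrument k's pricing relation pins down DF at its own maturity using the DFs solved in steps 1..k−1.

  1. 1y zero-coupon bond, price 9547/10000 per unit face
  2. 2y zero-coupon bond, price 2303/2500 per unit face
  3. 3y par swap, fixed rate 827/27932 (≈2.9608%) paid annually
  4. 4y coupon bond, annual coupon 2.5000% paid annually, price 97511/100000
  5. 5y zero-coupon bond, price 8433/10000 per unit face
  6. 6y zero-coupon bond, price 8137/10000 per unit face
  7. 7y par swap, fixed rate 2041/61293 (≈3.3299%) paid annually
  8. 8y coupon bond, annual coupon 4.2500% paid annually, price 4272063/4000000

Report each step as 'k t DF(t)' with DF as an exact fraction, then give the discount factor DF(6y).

1 1 9547/10000
2 2 2303/2500
3 3 9173/10000
4 4 552/625
5 5 8433/10000
6 6 8137/10000
7 7 7959/10000
8 8 3873/5000
DF(6y) = 8137/10000 ≈ 0.813700

step 1 [1y] zero: DF = P = 9547/10000 ≈ 0.954700
step 2 [2y] zero: DF = P = 2303/2500 ≈ 0.921200
step 3 [3y] swap r/1=827/27932: DF=(1 − 827/27932·(0.954700+0.921200))/(1+827/27932) = 9173/10000 ≈ 0.917300
step 4 [4y] bond c/1=1/40: DF=(97511/100000 − 1/40·(0.954700+0.921200+0.917300))/(1+1/40) = 552/625 ≈ 0.883200
step 5 [5y] zero: DF = P = 8433/10000 ≈ 0.843300
step 6 [6y] zero: DF = P = 8137/10000 ≈ 0.813700
step 7 [7y] swap r/1=2041/61293: DF=(1 − 2041/61293·(0.954700+0.921200+0.917300+0.883200+0.843300+0.813700))/(1+2041/61293) = 7959/10000 ≈ 0.795900
step 8 [8y] bond c/1=17/400: DF=(4272063/4000000 − 17/400·(0.954700+0.921200+0.917300+0.883200+0.843300+0.813700+0.795900))/(1+17/400) = 3873/5000 ≈ 0.774600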